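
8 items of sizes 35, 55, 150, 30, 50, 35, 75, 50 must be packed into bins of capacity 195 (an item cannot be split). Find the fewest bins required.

Total = 150 + 75 + 55 + 50 + 50 + 35 + 35 + 30 = 480.
Lower bound: ⌈480/195⌉ = 3 bins.
A packing using 3 bins:
  bin 1: 150 + 35 = 185
  bin 2: 75 + 55 + 50 = 180
  bin 3: 50 + 35 + 30 = 115
This matches the lower bound, so 3 is optimal.

3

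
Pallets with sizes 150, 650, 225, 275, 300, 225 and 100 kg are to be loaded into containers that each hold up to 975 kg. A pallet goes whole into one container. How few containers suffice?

2

Total = 650 + 300 + 275 + 225 + 225 + 150 + 100 = 1925 kg.
Lower bound: ⌈1925/975⌉ = 2 containers.
A packing using 2 containers:
  container 1: 650 + 300 = 950
  container 2: 275 + 225 + 225 + 150 + 100 = 975
This matches the lower bound, so 2 is optimal.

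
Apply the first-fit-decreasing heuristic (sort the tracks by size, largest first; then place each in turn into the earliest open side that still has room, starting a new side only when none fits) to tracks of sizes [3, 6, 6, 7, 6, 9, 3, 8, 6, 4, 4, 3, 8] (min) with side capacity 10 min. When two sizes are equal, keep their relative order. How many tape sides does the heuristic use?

8

Sorted descending: 9, 8, 8, 7, 6, 6, 6, 6, 4, 4, 3, 3, 3.
  9 → side 1 (new)  [load 9/10]
  8 → side 2 (new)  [load 8/10]
  8 → side 3 (new)  [load 8/10]
  7 → side 4 (new)  [load 7/10]
  6 → side 5 (new)  [load 6/10]
  6 → side 6 (new)  [load 6/10]
  6 → side 7 (new)  [load 6/10]
  6 → side 8 (new)  [load 6/10]
  4 → side 5  [load 10/10]
  4 → side 6  [load 10/10]
  3 → side 4  [load 10/10]
  3 → side 7  [load 9/10]
  3 → side 8  [load 9/10]
8 tape sides opened.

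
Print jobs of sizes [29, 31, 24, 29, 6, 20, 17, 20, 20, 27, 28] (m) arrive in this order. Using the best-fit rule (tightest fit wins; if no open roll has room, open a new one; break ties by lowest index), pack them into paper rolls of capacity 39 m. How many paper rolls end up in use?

9

  29 → roll 1 (new)  [load 29/39]
  31 → roll 2 (new)  [load 31/39]
  24 → roll 3 (new)  [load 24/39]
  29 → roll 4 (new)  [load 29/39]
  6 → roll 2  [load 37/39]
  20 → roll 5 (new)  [load 20/39]
  17 → roll 5  [load 37/39]
  20 → roll 6 (new)  [load 20/39]
  20 → roll 7 (new)  [load 20/39]
  27 → roll 8 (new)  [load 27/39]
  28 → roll 9 (new)  [load 28/39]
9 paper rolls opened.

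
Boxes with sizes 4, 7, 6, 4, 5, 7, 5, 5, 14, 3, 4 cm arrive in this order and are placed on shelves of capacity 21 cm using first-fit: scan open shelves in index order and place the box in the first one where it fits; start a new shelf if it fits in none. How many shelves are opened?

4

  4 → shelf 1 (new)  [load 4/21]
  7 → shelf 1  [load 11/21]
  6 → shelf 1  [load 17/21]
  4 → shelf 1  [load 21/21]
  5 → shelf 2 (new)  [load 5/21]
  7 → shelf 2  [load 12/21]
  5 → shelf 2  [load 17/21]
  5 → shelf 3 (new)  [load 5/21]
  14 → shelf 3  [load 19/21]
  3 → shelf 2  [load 20/21]
  4 → shelf 4 (new)  [load 4/21]
4 shelves opened.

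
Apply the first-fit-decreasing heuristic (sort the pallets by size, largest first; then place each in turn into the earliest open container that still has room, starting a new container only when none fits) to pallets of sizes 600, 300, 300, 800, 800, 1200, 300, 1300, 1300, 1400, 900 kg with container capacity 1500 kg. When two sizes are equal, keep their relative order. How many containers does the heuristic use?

7

Sorted descending: 1400, 1300, 1300, 1200, 900, 800, 800, 600, 300, 300, 300.
  1400 → container 1 (new)  [load 1400/1500]
  1300 → container 2 (new)  [load 1300/1500]
  1300 → container 3 (new)  [load 1300/1500]
  1200 → container 4 (new)  [load 1200/1500]
  900 → container 5 (new)  [load 900/1500]
  800 → container 6 (new)  [load 800/1500]
  800 → container 7 (new)  [load 800/1500]
  600 → container 5  [load 1500/1500]
  300 → container 4  [load 1500/1500]
  300 → container 6  [load 1100/1500]
  300 → container 6  [load 1400/1500]
7 containers opened.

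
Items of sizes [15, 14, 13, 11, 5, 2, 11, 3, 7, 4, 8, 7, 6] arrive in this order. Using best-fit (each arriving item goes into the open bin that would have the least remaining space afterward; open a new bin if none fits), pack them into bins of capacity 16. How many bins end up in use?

7

  15 → bin 1 (new)  [load 15/16]
  14 → bin 2 (new)  [load 14/16]
  13 → bin 3 (new)  [load 13/16]
  11 → bin 4 (new)  [load 11/16]
  5 → bin 4  [load 16/16]
  2 → bin 2  [load 16/16]
  11 → bin 5 (new)  [load 11/16]
  3 → bin 3  [load 16/16]
  7 → bin 6 (new)  [load 7/16]
  4 → bin 5  [load 15/16]
  8 → bin 6  [load 15/16]
  7 → bin 7 (new)  [load 7/16]
  6 → bin 7  [load 13/16]
7 bins opened.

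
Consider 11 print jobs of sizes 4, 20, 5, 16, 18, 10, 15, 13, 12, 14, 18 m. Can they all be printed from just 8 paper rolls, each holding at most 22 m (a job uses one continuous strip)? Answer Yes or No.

A valid assignment using 8 paper rolls:
  roll 1: 20 = 20
  roll 2: 18 + 4 = 22
  roll 3: 18 = 18
  roll 4: 16 + 5 = 21
  roll 5: 15 = 15
  roll 6: 14 = 14
  roll 7: 13 = 13
  roll 8: 12 + 10 = 22
Every load is within 22 m, so 8 paper rolls suffice.

Yes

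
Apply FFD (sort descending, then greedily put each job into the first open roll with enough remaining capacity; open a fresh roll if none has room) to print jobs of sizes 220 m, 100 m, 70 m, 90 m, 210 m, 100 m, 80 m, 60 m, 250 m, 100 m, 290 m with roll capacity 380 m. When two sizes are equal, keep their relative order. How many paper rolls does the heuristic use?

5

Sorted descending: 290, 250, 220, 210, 100, 100, 100, 90, 80, 70, 60.
  290 → roll 1 (new)  [load 290/380]
  250 → roll 2 (new)  [load 250/380]
  220 → roll 3 (new)  [load 220/380]
  210 → roll 4 (new)  [load 210/380]
  100 → roll 2  [load 350/380]
  100 → roll 3  [load 320/380]
  100 → roll 4  [load 310/380]
  90 → roll 1  [load 380/380]
  80 → roll 5 (new)  [load 80/380]
  70 → roll 4  [load 380/380]
  60 → roll 3  [load 380/380]
5 paper rolls opened.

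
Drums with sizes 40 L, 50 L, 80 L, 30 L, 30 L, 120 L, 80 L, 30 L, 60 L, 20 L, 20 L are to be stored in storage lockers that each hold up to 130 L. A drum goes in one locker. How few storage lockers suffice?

5

Total = 120 + 80 + 80 + 60 + 50 + 40 + 30 + 30 + 30 + 20 + 20 = 560 L.
Lower bound: ⌈560/130⌉ = 5 storage lockers.
A packing using 5 storage lockers:
  locker 1: 120 = 120
  locker 2: 80 + 50 = 130
  locker 3: 80 + 40 = 120
  locker 4: 60 + 30 + 30 = 120
  locker 5: 30 + 20 + 20 = 70
This matches the lower bound, so 5 is optimal.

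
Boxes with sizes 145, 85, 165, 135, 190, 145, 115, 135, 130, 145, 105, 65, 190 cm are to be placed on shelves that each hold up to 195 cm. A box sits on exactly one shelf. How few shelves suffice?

Total = 190 + 190 + 165 + 145 + 145 + 145 + 135 + 135 + 130 + 115 + 105 + 85 + 65 = 1750 cm.
Lower bound: ⌈1750/195⌉ = 9 shelves.
Also, 11 boxes each exceed 195/2 cm, and no two of those can share a shelf, so at least 11 shelves are needed.
A packing using 11 shelves:
  shelf 1: 190 = 190
  shelf 2: 190 = 190
  shelf 3: 165 = 165
  shelf 4: 145 = 145
  shelf 5: 145 = 145
  shelf 6: 145 = 145
  shelf 7: 135 = 135
  shelf 8: 135 = 135
  shelf 9: 130 + 65 = 195
  shelf 10: 115 = 115
  shelf 11: 105 + 85 = 190
This matches the lower bound, so 11 is optimal.

11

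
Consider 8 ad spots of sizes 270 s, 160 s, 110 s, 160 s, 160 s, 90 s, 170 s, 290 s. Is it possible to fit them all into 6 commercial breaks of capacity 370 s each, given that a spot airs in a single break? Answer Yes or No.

Yes

A valid assignment using 5 commercial breaks:
  break 1: 290 = 290
  break 2: 270 + 90 = 360
  break 3: 170 + 160 = 330
  break 4: 160 + 160 = 320
  break 5: 110 = 110
That uses only 5 ≤ 6, so 6 commercial breaks are enough.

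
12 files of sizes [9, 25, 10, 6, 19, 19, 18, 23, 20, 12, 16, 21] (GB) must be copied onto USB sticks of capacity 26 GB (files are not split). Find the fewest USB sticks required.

Total = 25 + 23 + 21 + 20 + 19 + 19 + 18 + 16 + 12 + 10 + 9 + 6 = 198 GB.
Lower bound: ⌈198/26⌉ = 8 USB sticks.
A packing using 9 USB sticks:
  USB stick 1: 25 = 25
  USB stick 2: 23 = 23
  USB stick 3: 21 = 21
  USB stick 4: 20 + 6 = 26
  USB stick 5: 19 = 19
  USB stick 6: 19 = 19
  USB stick 7: 18 = 18
  USB stick 8: 16 + 10 = 26
  USB stick 9: 12 + 9 = 21
No arrangement into 8 USB sticks stays within capacity, so 9 is optimal.

9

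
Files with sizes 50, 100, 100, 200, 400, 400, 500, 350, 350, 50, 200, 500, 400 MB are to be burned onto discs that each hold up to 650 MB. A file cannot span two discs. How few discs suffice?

7

Total = 500 + 500 + 400 + 400 + 400 + 350 + 350 + 200 + 200 + 100 + 100 + 50 + 50 = 3600 MB.
Lower bound: ⌈3600/650⌉ = 6 discs.
Also, 7 files each exceed 325 MB, and no two of those can share a disc, so at least 7 discs are needed.
A packing using 7 discs:
  disc 1: 500 + 100 + 50 = 650
  disc 2: 500 + 100 + 50 = 650
  disc 3: 400 + 200 = 600
  disc 4: 400 + 200 = 600
  disc 5: 400 = 400
  disc 6: 350 = 350
  disc 7: 350 = 350
This matches the lower bound, so 7 is optimal.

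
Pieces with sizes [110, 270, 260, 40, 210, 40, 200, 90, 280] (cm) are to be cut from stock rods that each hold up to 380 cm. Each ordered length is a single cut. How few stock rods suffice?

5

Total = 280 + 270 + 260 + 210 + 200 + 110 + 90 + 40 + 40 = 1500 cm.
Lower bound: ⌈1500/380⌉ = 4 stock rods.
Also, 5 pieces each exceed 190 cm, and no two of those can share a stock rod, so at least 5 stock rods are needed.
A packing using 5 stock rods:
  stock rod 1: 280 + 90 = 370
  stock rod 2: 270 + 110 = 380
  stock rod 3: 260 + 40 + 40 = 340
  stock rod 4: 210 = 210
  stock rod 5: 200 = 200
This matches the lower bound, so 5 is optimal.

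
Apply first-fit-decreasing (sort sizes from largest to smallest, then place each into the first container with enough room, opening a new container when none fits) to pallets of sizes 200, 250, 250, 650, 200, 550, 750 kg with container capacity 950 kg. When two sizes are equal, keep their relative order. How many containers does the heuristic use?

4

Sorted descending: 750, 650, 550, 250, 250, 200, 200.
  750 → container 1 (new)  [load 750/950]
  650 → container 2 (new)  [load 650/950]
  550 → container 3 (new)  [load 550/950]
  250 → container 2  [load 900/950]
  250 → container 3  [load 800/950]
  200 → container 1  [load 950/950]
  200 → container 4 (new)  [load 200/950]
4 containers opened.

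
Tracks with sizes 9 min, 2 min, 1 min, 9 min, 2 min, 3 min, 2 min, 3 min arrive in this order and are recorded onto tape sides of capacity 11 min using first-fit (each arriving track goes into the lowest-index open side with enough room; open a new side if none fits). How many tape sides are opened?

  9 → side 1 (new)  [load 9/11]
  2 → side 1  [load 11/11]
  1 → side 2 (new)  [load 1/11]
  9 → side 2  [load 10/11]
  2 → side 3 (new)  [load 2/11]
  3 → side 3  [load 5/11]
  2 → side 3  [load 7/11]
  3 → side 3  [load 10/11]
3 tape sides opened.

3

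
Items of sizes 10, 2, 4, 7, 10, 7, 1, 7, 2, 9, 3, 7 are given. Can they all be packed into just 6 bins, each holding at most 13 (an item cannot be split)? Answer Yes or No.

Total = 69; ⌈69/13⌉ = 6.
7 items each exceed half the capacity and cannot share a bin, forcing at least 7 bins.
At least 7 bins are required, but only 6 are allowed.

No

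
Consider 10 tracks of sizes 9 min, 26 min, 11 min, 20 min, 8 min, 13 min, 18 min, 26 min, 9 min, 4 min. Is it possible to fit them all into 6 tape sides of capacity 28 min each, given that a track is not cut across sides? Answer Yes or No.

A valid assignment using 6 tape sides:
  side 1: 26 = 26
  side 2: 26 = 26
  side 3: 20 + 8 = 28
  side 4: 18 + 9 = 27
  side 5: 13 + 11 + 4 = 28
  side 6: 9 = 9
Every load is within 28 min, so 6 tape sides suffice.

Yes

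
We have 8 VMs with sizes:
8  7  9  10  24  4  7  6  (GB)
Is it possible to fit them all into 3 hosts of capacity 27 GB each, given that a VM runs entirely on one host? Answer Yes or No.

Yes

A valid assignment using 3 hosts:
  host 1: 24 = 24
  host 2: 10 + 9 + 8 = 27
  host 3: 7 + 7 + 6 + 4 = 24
Every load is within 27 GB, so 3 hosts suffice.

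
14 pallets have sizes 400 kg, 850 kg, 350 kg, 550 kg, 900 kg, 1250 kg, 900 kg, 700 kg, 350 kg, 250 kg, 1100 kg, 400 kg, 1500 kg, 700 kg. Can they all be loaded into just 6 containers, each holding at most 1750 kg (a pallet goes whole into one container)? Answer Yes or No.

Yes

A valid assignment using 6 containers:
  container 1: 1500 + 250 = 1750
  container 2: 1250 + 400 = 1650
  container 3: 1100 + 550 = 1650
  container 4: 900 + 850 = 1750
  container 5: 900 + 400 + 350 = 1650
  container 6: 700 + 700 + 350 = 1750
Every load is within 1750 kg, so 6 containers suffice.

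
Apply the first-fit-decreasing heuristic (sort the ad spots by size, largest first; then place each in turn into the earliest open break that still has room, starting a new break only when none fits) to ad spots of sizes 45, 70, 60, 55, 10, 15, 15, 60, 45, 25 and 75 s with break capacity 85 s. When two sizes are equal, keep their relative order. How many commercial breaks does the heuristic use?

7

Sorted descending: 75, 70, 60, 60, 55, 45, 45, 25, 15, 15, 10.
  75 → break 1 (new)  [load 75/85]
  70 → break 2 (new)  [load 70/85]
  60 → break 3 (new)  [load 60/85]
  60 → break 4 (new)  [load 60/85]
  55 → break 5 (new)  [load 55/85]
  45 → break 6 (new)  [load 45/85]
  45 → break 7 (new)  [load 45/85]
  25 → break 3  [load 85/85]
  15 → break 2  [load 85/85]
  15 → break 4  [load 75/85]
  10 → break 1  [load 85/85]
7 commercial breaks opened.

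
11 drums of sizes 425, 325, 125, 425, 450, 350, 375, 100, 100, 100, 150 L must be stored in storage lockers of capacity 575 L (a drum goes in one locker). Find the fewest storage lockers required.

Total = 450 + 425 + 425 + 375 + 350 + 325 + 150 + 125 + 100 + 100 + 100 = 2925 L.
Lower bound: ⌈2925/575⌉ = 6 storage lockers.
A packing using 6 storage lockers:
  locker 1: 450 + 125 = 575
  locker 2: 425 + 150 = 575
  locker 3: 425 + 100 = 525
  locker 4: 375 + 100 + 100 = 575
  locker 5: 350 = 350
  locker 6: 325 = 325
This matches the lower bound, so 6 is optimal.

6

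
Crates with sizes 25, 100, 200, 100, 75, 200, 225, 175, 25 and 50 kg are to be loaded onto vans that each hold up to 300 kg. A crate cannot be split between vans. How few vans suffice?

4

Total = 225 + 200 + 200 + 175 + 100 + 100 + 75 + 50 + 25 + 25 = 1175 kg.
Lower bound: ⌈1175/300⌉ = 4 vans.
A packing using 4 vans:
  van 1: 225 + 75 = 300
  van 2: 200 + 100 = 300
  van 3: 200 + 100 = 300
  van 4: 175 + 50 + 25 + 25 = 275
This matches the lower bound, so 4 is optimal.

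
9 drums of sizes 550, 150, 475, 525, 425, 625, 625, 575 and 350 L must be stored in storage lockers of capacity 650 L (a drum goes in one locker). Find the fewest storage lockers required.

Total = 625 + 625 + 575 + 550 + 525 + 475 + 425 + 350 + 150 = 4300 L.
Lower bound: ⌈4300/650⌉ = 7 storage lockers.
Also, 8 drums each exceed 325 L, and no two of those can share a locker, so at least 8 storage lockers are needed.
A packing using 8 storage lockers:
  locker 1: 625 = 625
  locker 2: 625 = 625
  locker 3: 575 = 575
  locker 4: 550 = 550
  locker 5: 525 = 525
  locker 6: 475 + 150 = 625
  locker 7: 425 = 425
  locker 8: 350 = 350
This matches the lower bound, so 8 is optimal.

8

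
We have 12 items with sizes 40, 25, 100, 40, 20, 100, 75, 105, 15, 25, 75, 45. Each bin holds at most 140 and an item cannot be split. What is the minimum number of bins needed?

Total = 105 + 100 + 100 + 75 + 75 + 45 + 40 + 40 + 25 + 25 + 20 + 15 = 665.
Lower bound: ⌈665/140⌉ = 5 bins.
A packing using 5 bins:
  bin 1: 105 + 25 = 130
  bin 2: 100 + 40 = 140
  bin 3: 100 + 40 = 140
  bin 4: 75 + 45 + 20 = 140
  bin 5: 75 + 25 + 15 = 115
This matches the lower bound, so 5 is optimal.

5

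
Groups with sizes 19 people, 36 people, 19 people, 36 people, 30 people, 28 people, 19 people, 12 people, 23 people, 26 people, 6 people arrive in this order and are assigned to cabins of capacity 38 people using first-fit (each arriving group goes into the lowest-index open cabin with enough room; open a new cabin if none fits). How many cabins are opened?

  19 → cabin 1 (new)  [load 19/38]
  36 → cabin 2 (new)  [load 36/38]
  19 → cabin 1  [load 38/38]
  36 → cabin 3 (new)  [load 36/38]
  30 → cabin 4 (new)  [load 30/38]
  28 → cabin 5 (new)  [load 28/38]
  19 → cabin 6 (new)  [load 19/38]
  12 → cabin 6  [load 31/38]
  23 → cabin 7 (new)  [load 23/38]
  26 → cabin 8 (new)  [load 26/38]
  6 → cabin 4  [load 36/38]
8 cabins opened.

8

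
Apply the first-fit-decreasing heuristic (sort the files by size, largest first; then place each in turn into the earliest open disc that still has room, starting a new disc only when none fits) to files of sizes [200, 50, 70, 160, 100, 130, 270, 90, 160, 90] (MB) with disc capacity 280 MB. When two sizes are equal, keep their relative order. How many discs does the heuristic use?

5

Sorted descending: 270, 200, 160, 160, 130, 100, 90, 90, 70, 50.
  270 → disc 1 (new)  [load 270/280]
  200 → disc 2 (new)  [load 200/280]
  160 → disc 3 (new)  [load 160/280]
  160 → disc 4 (new)  [load 160/280]
  130 → disc 5 (new)  [load 130/280]
  100 → disc 3  [load 260/280]
  90 → disc 4  [load 250/280]
  90 → disc 5  [load 220/280]
  70 → disc 2  [load 270/280]
  50 → disc 5  [load 270/280]
5 discs opened.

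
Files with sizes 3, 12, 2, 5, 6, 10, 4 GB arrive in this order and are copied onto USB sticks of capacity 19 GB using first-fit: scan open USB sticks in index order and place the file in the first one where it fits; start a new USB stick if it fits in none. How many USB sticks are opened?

3

  3 → USB stick 1 (new)  [load 3/19]
  12 → USB stick 1  [load 15/19]
  2 → USB stick 1  [load 17/19]
  5 → USB stick 2 (new)  [load 5/19]
  6 → USB stick 2  [load 11/19]
  10 → USB stick 3 (new)  [load 10/19]
  4 → USB stick 2  [load 15/19]
3 USB sticks opened.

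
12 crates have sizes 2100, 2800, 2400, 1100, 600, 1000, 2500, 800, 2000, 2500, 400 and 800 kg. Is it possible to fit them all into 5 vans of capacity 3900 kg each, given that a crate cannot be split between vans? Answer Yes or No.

No

Total = 19000 kg; ⌈19000/3900⌉ = 5.
6 crates each exceed half the capacity and cannot share a van, forcing at least 6 vans.
At least 6 vans are required, but only 5 are allowed.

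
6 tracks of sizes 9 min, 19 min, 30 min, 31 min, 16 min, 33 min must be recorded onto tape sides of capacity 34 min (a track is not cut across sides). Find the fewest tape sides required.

5

Total = 33 + 31 + 30 + 19 + 16 + 9 = 138 min.
Lower bound: ⌈138/34⌉ = 5 tape sides.
A packing using 5 tape sides:
  side 1: 33 = 33
  side 2: 31 = 31
  side 3: 30 = 30
  side 4: 19 + 9 = 28
  side 5: 16 = 16
This matches the lower bound, so 5 is optimal.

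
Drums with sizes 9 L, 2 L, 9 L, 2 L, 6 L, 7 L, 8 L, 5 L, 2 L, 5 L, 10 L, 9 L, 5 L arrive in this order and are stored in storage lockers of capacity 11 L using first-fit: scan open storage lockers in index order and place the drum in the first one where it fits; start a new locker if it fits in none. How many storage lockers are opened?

  9 → locker 1 (new)  [load 9/11]
  2 → locker 1  [load 11/11]
  9 → locker 2 (new)  [load 9/11]
  2 → locker 2  [load 11/11]
  6 → locker 3 (new)  [load 6/11]
  7 → locker 4 (new)  [load 7/11]
  8 → locker 5 (new)  [load 8/11]
  5 → locker 3  [load 11/11]
  2 → locker 4  [load 9/11]
  5 → locker 6 (new)  [load 5/11]
  10 → locker 7 (new)  [load 10/11]
  9 → locker 8 (new)  [load 9/11]
  5 → locker 6  [load 10/11]
8 storage lockers opened.

8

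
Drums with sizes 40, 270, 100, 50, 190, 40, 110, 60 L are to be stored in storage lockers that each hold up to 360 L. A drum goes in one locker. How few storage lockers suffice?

Total = 270 + 190 + 110 + 100 + 60 + 50 + 40 + 40 = 860 L.
Lower bound: ⌈860/360⌉ = 3 storage lockers.
A packing using 3 storage lockers:
  locker 1: 270 + 60 = 330
  locker 2: 190 + 110 + 50 = 350
  locker 3: 100 + 40 + 40 = 180
This matches the lower bound, so 3 is optimal.

3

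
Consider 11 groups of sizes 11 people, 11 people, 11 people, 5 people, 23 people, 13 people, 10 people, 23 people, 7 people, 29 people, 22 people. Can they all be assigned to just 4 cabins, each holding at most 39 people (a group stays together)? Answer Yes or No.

No

Total = 165 people; ⌈165/39⌉ = 5.
At least 5 cabins are required, but only 4 are allowed.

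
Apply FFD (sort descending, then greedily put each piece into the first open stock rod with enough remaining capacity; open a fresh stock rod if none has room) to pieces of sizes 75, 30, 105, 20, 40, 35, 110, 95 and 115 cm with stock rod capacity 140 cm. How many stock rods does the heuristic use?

Sorted descending: 115, 110, 105, 95, 75, 40, 35, 30, 20.
  115 → stock rod 1 (new)  [load 115/140]
  110 → stock rod 2 (new)  [load 110/140]
  105 → stock rod 3 (new)  [load 105/140]
  95 → stock rod 4 (new)  [load 95/140]
  75 → stock rod 5 (new)  [load 75/140]
  40 → stock rod 4  [load 135/140]
  35 → stock rod 3  [load 140/140]
  30 → stock rod 2  [load 140/140]
  20 → stock rod 1  [load 135/140]
5 stock rods opened.

5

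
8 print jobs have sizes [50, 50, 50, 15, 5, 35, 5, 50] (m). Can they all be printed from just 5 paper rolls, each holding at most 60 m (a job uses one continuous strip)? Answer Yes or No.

Yes

A valid assignment using 5 paper rolls:
  roll 1: 50 + 5 + 5 = 60
  roll 2: 50 = 50
  roll 3: 50 = 50
  roll 4: 50 = 50
  roll 5: 35 + 15 = 50
Every load is within 60 m, so 5 paper rolls suffice.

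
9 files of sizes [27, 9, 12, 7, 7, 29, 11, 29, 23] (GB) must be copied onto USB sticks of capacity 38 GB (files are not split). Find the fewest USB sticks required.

5

Total = 29 + 29 + 27 + 23 + 12 + 11 + 9 + 7 + 7 = 154 GB.
Lower bound: ⌈154/38⌉ = 5 USB sticks.
A packing using 5 USB sticks:
  USB stick 1: 29 + 9 = 38
  USB stick 2: 29 + 7 = 36
  USB stick 3: 27 + 11 = 38
  USB stick 4: 23 + 12 = 35
  USB stick 5: 7 = 7
This matches the lower bound, so 5 is optimal.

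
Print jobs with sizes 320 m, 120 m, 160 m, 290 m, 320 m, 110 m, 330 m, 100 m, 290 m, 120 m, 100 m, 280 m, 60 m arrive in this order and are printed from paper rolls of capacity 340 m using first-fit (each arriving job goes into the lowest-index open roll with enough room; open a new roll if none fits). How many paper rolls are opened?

9

  320 → roll 1 (new)  [load 320/340]
  120 → roll 2 (new)  [load 120/340]
  160 → roll 2  [load 280/340]
  290 → roll 3 (new)  [load 290/340]
  320 → roll 4 (new)  [load 320/340]
  110 → roll 5 (new)  [load 110/340]
  330 → roll 6 (new)  [load 330/340]
  100 → roll 5  [load 210/340]
  290 → roll 7 (new)  [load 290/340]
  120 → roll 5  [load 330/340]
  100 → roll 8 (new)  [load 100/340]
  280 → roll 9 (new)  [load 280/340]
  60 → roll 2  [load 340/340]
9 paper rolls opened.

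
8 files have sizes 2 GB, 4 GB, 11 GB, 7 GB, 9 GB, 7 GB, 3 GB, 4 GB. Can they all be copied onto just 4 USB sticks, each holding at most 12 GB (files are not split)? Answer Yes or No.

No

Total = 47 GB; ⌈47/12⌉ = 4.
The bound of 4 does not rule out 4, but exhaustive search shows no assignment into 4 USB sticks of capacity 12 GB exists — the minimum is 5.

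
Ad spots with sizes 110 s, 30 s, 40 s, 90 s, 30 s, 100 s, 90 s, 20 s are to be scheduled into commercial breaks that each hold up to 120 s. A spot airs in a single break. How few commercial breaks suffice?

Total = 110 + 100 + 90 + 90 + 40 + 30 + 30 + 20 = 510 s.
Lower bound: ⌈510/120⌉ = 5 commercial breaks.
A packing using 5 commercial breaks:
  break 1: 110 = 110
  break 2: 100 + 20 = 120
  break 3: 90 + 30 = 120
  break 4: 90 + 30 = 120
  break 5: 40 = 40
This matches the lower bound, so 5 is optimal.

5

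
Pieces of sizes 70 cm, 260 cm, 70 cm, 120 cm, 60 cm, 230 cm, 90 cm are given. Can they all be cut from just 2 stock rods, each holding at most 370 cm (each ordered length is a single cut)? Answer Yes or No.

No

Total = 900 cm; ⌈900/370⌉ = 3.
At least 3 stock rods are required, but only 2 are allowed.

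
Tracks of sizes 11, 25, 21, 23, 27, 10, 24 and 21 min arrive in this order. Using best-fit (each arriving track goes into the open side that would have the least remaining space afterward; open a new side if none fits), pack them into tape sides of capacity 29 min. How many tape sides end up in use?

7

  11 → side 1 (new)  [load 11/29]
  25 → side 2 (new)  [load 25/29]
  21 → side 3 (new)  [load 21/29]
  23 → side 4 (new)  [load 23/29]
  27 → side 5 (new)  [load 27/29]
  10 → side 1  [load 21/29]
  24 → side 6 (new)  [load 24/29]
  21 → side 7 (new)  [load 21/29]
7 tape sides opened.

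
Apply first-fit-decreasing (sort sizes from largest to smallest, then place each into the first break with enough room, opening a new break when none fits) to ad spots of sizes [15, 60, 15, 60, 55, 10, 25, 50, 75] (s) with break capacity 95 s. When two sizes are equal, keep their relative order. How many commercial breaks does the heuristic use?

5

Sorted descending: 75, 60, 60, 55, 50, 25, 15, 15, 10.
  75 → break 1 (new)  [load 75/95]
  60 → break 2 (new)  [load 60/95]
  60 → break 3 (new)  [load 60/95]
  55 → break 4 (new)  [load 55/95]
  50 → break 5 (new)  [load 50/95]
  25 → break 2  [load 85/95]
  15 → break 1  [load 90/95]
  15 → break 3  [load 75/95]
  10 → break 2  [load 95/95]
5 commercial breaks opened.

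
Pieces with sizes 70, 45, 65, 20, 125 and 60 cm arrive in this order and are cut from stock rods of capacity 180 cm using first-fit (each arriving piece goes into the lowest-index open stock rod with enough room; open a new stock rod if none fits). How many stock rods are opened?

  70 → stock rod 1 (new)  [load 70/180]
  45 → stock rod 1  [load 115/180]
  65 → stock rod 1  [load 180/180]
  20 → stock rod 2 (new)  [load 20/180]
  125 → stock rod 2  [load 145/180]
  60 → stock rod 3 (new)  [load 60/180]
3 stock rods opened.

3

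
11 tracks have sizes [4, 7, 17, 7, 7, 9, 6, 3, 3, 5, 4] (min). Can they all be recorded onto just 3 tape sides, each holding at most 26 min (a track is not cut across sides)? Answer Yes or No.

A valid assignment using 3 tape sides:
  side 1: 17 + 9 = 26
  side 2: 7 + 7 + 7 + 5 = 26
  side 3: 6 + 4 + 4 + 3 + 3 = 20
Every load is within 26 min, so 3 tape sides suffice.

Yes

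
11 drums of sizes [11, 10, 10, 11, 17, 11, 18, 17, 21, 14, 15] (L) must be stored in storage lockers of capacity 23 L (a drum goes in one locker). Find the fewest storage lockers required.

Total = 21 + 18 + 17 + 17 + 15 + 14 + 11 + 11 + 11 + 10 + 10 = 155 L.
Lower bound: ⌈155/23⌉ = 7 storage lockers.
A packing using 9 storage lockers:
  locker 1: 21 = 21
  locker 2: 18 = 18
  locker 3: 17 = 17
  locker 4: 17 = 17
  locker 5: 15 = 15
  locker 6: 14 = 14
  locker 7: 11 + 11 = 22
  locker 8: 11 + 10 = 21
  locker 9: 10 = 10
No arrangement into 8 storage lockers stays within capacity, so 9 is optimal.

9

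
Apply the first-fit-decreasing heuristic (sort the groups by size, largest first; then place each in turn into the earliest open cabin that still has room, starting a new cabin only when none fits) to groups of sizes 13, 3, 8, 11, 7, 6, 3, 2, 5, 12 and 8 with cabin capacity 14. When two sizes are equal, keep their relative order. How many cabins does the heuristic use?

6

Sorted descending: 13, 12, 11, 8, 8, 7, 6, 5, 3, 3, 2.
  13 → cabin 1 (new)  [load 13/14]
  12 → cabin 2 (new)  [load 12/14]
  11 → cabin 3 (new)  [load 11/14]
  8 → cabin 4 (new)  [load 8/14]
  8 → cabin 5 (new)  [load 8/14]
  7 → cabin 6 (new)  [load 7/14]
  6 → cabin 4  [load 14/14]
  5 → cabin 5  [load 13/14]
  3 → cabin 3  [load 14/14]
  3 → cabin 6  [load 10/14]
  2 → cabin 2  [load 14/14]
6 cabins opened.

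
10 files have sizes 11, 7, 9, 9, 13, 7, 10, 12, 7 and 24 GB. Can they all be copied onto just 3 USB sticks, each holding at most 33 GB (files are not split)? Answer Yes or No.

No

Total = 109 GB; ⌈109/33⌉ = 4.
At least 4 USB sticks are required, but only 3 are allowed.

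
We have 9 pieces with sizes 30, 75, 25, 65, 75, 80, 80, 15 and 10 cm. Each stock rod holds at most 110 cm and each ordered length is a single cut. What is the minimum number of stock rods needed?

5

Total = 80 + 80 + 75 + 75 + 65 + 30 + 25 + 15 + 10 = 455 cm.
Lower bound: ⌈455/110⌉ = 5 stock rods.
A packing using 5 stock rods:
  stock rod 1: 80 + 30 = 110
  stock rod 2: 80 + 25 = 105
  stock rod 3: 75 + 15 + 10 = 100
  stock rod 4: 75 = 75
  stock rod 5: 65 = 65
This matches the lower bound, so 5 is optimal.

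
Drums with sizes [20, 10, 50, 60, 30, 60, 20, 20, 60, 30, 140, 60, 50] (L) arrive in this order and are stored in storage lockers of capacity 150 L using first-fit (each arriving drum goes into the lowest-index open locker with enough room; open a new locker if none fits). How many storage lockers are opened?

5

  20 → locker 1 (new)  [load 20/150]
  10 → locker 1  [load 30/150]
  50 → locker 1  [load 80/150]
  60 → locker 1  [load 140/150]
  30 → locker 2 (new)  [load 30/150]
  60 → locker 2  [load 90/150]
  20 → locker 2  [load 110/150]
  20 → locker 2  [load 130/150]
  60 → locker 3 (new)  [load 60/150]
  30 → locker 3  [load 90/150]
  140 → locker 4 (new)  [load 140/150]
  60 → locker 3  [load 150/150]
  50 → locker 5 (new)  [load 50/150]
5 storage lockers opened.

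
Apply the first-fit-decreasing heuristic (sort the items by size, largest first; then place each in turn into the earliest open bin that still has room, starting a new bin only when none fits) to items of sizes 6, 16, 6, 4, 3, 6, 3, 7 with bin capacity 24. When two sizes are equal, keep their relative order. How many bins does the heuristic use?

Sorted descending: 16, 7, 6, 6, 6, 4, 3, 3.
  16 → bin 1 (new)  [load 16/24]
  7 → bin 1  [load 23/24]
  6 → bin 2 (new)  [load 6/24]
  6 → bin 2  [load 12/24]
  6 → bin 2  [load 18/24]
  4 → bin 2  [load 22/24]
  3 → bin 3 (new)  [load 3/24]
  3 → bin 3  [load 6/24]
3 bins opened.

3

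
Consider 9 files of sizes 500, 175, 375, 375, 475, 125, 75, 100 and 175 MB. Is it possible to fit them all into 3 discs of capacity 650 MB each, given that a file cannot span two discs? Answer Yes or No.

Total = 2375 MB; ⌈2375/650⌉ = 4.
At least 4 discs are required, but only 3 are allowed.

No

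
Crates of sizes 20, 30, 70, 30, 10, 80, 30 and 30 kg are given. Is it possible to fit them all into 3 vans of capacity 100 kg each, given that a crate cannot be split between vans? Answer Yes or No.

Yes

A valid assignment using 3 vans:
  van 1: 80 + 20 = 100
  van 2: 70 + 30 = 100
  van 3: 30 + 30 + 30 + 10 = 100
Every load is within 100 kg, so 3 vans suffice.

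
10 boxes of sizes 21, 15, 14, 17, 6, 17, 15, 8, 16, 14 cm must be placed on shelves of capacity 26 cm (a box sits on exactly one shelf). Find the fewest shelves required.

Total = 21 + 17 + 17 + 16 + 15 + 15 + 14 + 14 + 8 + 6 = 143 cm.
Lower bound: ⌈143/26⌉ = 6 shelves.
Also, 8 boxes each exceed 13 cm, and no two of those can share a shelf, so at least 8 shelves are needed.
A packing using 8 shelves:
  shelf 1: 21 = 21
  shelf 2: 17 + 8 = 25
  shelf 3: 17 + 6 = 23
  shelf 4: 16 = 16
  shelf 5: 15 = 15
  shelf 6: 15 = 15
  shelf 7: 14 = 14
  shelf 8: 14 = 14
This matches the lower bound, so 8 is optimal.

8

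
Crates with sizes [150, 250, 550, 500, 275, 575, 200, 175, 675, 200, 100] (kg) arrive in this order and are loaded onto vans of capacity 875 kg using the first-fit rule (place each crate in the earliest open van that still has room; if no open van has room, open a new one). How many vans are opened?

5

  150 → van 1 (new)  [load 150/875]
  250 → van 1  [load 400/875]
  550 → van 2 (new)  [load 550/875]
  500 → van 3 (new)  [load 500/875]
  275 → van 1  [load 675/875]
  575 → van 4 (new)  [load 575/875]
  200 → van 1  [load 875/875]
  175 → van 2  [load 725/875]
  675 → van 5 (new)  [load 675/875]
  200 → van 3  [load 700/875]
  100 → van 2  [load 825/875]
5 vans opened.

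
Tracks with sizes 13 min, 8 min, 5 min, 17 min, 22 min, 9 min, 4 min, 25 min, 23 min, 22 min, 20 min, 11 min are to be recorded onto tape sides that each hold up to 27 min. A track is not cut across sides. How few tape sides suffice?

8

Total = 25 + 23 + 22 + 22 + 20 + 17 + 13 + 11 + 9 + 8 + 5 + 4 = 179 min.
Lower bound: ⌈179/27⌉ = 7 tape sides.
A packing using 8 tape sides:
  side 1: 25 = 25
  side 2: 23 + 4 = 27
  side 3: 22 + 5 = 27
  side 4: 22 = 22
  side 5: 20 = 20
  side 6: 17 + 9 = 26
  side 7: 13 + 11 = 24
  side 8: 8 = 8
No arrangement into 7 tape sides stays within capacity, so 8 is optimal.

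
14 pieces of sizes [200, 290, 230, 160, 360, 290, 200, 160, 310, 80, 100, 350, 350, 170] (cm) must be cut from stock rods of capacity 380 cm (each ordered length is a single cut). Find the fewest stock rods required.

10

Total = 360 + 350 + 350 + 310 + 290 + 290 + 230 + 200 + 200 + 170 + 160 + 160 + 100 + 80 = 3250 cm.
Lower bound: ⌈3250/380⌉ = 9 stock rods.
A packing using 10 stock rods:
  stock rod 1: 360 = 360
  stock rod 2: 350 = 350
  stock rod 3: 350 = 350
  stock rod 4: 310 = 310
  stock rod 5: 290 + 80 = 370
  stock rod 6: 290 = 290
  stock rod 7: 230 + 100 = 330
  stock rod 8: 200 + 170 = 370
  stock rod 9: 200 + 160 = 360
  stock rod 10: 160 = 160
No arrangement into 9 stock rods stays within capacity, so 10 is optimal.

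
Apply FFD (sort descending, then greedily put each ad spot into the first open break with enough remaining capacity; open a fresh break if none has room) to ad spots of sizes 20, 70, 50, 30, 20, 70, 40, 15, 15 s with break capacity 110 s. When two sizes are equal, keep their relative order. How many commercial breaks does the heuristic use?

Sorted descending: 70, 70, 50, 40, 30, 20, 20, 15, 15.
  70 → break 1 (new)  [load 70/110]
  70 → break 2 (new)  [load 70/110]
  50 → break 3 (new)  [load 50/110]
  40 → break 1  [load 110/110]
  30 → break 2  [load 100/110]
  20 → break 3  [load 70/110]
  20 → break 3  [load 90/110]
  15 → break 3  [load 105/110]
  15 → break 4 (new)  [load 15/110]
4 commercial breaks opened.

4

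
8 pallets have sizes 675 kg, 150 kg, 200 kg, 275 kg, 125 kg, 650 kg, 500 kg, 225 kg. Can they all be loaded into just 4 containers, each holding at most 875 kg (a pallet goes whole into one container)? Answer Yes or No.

Yes

A valid assignment using 4 containers:
  container 1: 675 + 200 = 875
  container 2: 650 + 225 = 875
  container 3: 500 + 275 = 775
  container 4: 150 + 125 = 275
Every load is within 875 kg, so 4 containers suffice.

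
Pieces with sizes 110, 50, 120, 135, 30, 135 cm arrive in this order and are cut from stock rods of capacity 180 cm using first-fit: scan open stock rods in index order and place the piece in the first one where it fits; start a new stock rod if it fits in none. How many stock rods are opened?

  110 → stock rod 1 (new)  [load 110/180]
  50 → stock rod 1  [load 160/180]
  120 → stock rod 2 (new)  [load 120/180]
  135 → stock rod 3 (new)  [load 135/180]
  30 → stock rod 2  [load 150/180]
  135 → stock rod 4 (new)  [load 135/180]
4 stock rods opened.

4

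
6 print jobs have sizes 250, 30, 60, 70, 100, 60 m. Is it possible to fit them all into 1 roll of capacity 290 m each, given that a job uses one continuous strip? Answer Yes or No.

No

Total = 570 m; ⌈570/290⌉ = 2.
At least 2 paper rolls are required, but only 1 is allowed.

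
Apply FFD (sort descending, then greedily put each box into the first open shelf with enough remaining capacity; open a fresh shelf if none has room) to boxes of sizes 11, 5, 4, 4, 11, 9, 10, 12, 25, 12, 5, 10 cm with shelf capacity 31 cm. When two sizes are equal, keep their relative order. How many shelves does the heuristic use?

Sorted descending: 25, 12, 12, 11, 11, 10, 10, 9, 5, 5, 4, 4.
  25 → shelf 1 (new)  [load 25/31]
  12 → shelf 2 (new)  [load 12/31]
  12 → shelf 2  [load 24/31]
  11 → shelf 3 (new)  [load 11/31]
  11 → shelf 3  [load 22/31]
  10 → shelf 4 (new)  [load 10/31]
  10 → shelf 4  [load 20/31]
  9 → shelf 3  [load 31/31]
  5 → shelf 1  [load 30/31]
  5 → shelf 2  [load 29/31]
  4 → shelf 4  [load 24/31]
  4 → shelf 4  [load 28/31]
4 shelves opened.

4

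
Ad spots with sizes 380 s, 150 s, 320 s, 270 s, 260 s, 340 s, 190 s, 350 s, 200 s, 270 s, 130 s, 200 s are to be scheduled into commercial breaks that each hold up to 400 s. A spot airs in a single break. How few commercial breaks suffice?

Total = 380 + 350 + 340 + 320 + 270 + 270 + 260 + 200 + 200 + 190 + 150 + 130 = 3060 s.
Lower bound: ⌈3060/400⌉ = 8 commercial breaks.
A packing using 9 commercial breaks:
  break 1: 380 = 380
  break 2: 350 = 350
  break 3: 340 = 340
  break 4: 320 = 320
  break 5: 270 + 130 = 400
  break 6: 270 = 270
  break 7: 260 = 260
  break 8: 200 + 200 = 400
  break 9: 190 + 150 = 340
No arrangement into 8 commercial breaks stays within capacity, so 9 is optimal.

9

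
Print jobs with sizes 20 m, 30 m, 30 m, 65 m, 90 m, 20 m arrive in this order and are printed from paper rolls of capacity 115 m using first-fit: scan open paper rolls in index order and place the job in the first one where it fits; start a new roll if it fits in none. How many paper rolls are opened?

  20 → roll 1 (new)  [load 20/115]
  30 → roll 1  [load 50/115]
  30 → roll 1  [load 80/115]
  65 → roll 2 (new)  [load 65/115]
  90 → roll 3 (new)  [load 90/115]
  20 → roll 1  [load 100/115]
3 paper rolls opened.

3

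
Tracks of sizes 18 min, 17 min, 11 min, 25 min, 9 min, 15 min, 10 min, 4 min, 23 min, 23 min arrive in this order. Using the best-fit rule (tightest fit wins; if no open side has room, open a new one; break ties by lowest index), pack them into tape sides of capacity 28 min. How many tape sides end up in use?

  18 → side 1 (new)  [load 18/28]
  17 → side 2 (new)  [load 17/28]
  11 → side 2  [load 28/28]
  25 → side 3 (new)  [load 25/28]
  9 → side 1  [load 27/28]
  15 → side 4 (new)  [load 15/28]
  10 → side 4  [load 25/28]
  4 → side 5 (new)  [load 4/28]
  23 → side 5  [load 27/28]
  23 → side 6 (new)  [load 23/28]
6 tape sides opened.

6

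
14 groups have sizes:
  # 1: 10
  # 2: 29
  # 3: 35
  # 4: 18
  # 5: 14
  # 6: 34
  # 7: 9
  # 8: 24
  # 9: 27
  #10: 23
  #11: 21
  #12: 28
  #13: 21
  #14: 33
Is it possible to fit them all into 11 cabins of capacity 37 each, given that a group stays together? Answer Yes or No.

Yes

A valid assignment using 11 cabins:
  cabin 1: 35 = 35
  cabin 2: 34 = 34
  cabin 3: 33 = 33
  cabin 4: 29 = 29
  cabin 5: 28 + 9 = 37
  cabin 6: 27 + 10 = 37
  cabin 7: 24 = 24
  cabin 8: 23 + 14 = 37
  cabin 9: 21 = 21
  cabin 10: 21 = 21
  cabin 11: 18 = 18
Every load is within 37, so 11 cabins suffice.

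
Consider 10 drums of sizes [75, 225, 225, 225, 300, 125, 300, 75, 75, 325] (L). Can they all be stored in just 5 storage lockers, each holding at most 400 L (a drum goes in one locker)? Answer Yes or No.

No

Total = 1950 L; ⌈1950/400⌉ = 5.
6 drums each exceed half the capacity and cannot share a locker, forcing at least 6 storage lockers.
At least 6 storage lockers are required, but only 5 are allowed.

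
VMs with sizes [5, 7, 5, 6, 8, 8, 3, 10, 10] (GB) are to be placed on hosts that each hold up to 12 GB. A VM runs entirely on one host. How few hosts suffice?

Total = 10 + 10 + 8 + 8 + 7 + 6 + 5 + 5 + 3 = 62 GB.
Lower bound: ⌈62/12⌉ = 6 hosts.
A packing using 6 hosts:
  host 1: 10 = 10
  host 2: 10 = 10
  host 3: 8 + 3 = 11
  host 4: 8 = 8
  host 5: 7 + 5 = 12
  host 6: 6 + 5 = 11
This matches the lower bound, so 6 is optimal.

6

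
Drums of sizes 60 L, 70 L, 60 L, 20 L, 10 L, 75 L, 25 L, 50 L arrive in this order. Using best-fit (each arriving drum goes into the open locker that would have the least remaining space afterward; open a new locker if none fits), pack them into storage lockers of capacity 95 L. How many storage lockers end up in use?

  60 → locker 1 (new)  [load 60/95]
  70 → locker 2 (new)  [load 70/95]
  60 → locker 3 (new)  [load 60/95]
  20 → locker 2  [load 90/95]
  10 → locker 1  [load 70/95]
  75 → locker 4 (new)  [load 75/95]
  25 → locker 1  [load 95/95]
  50 → locker 5 (new)  [load 50/95]
5 storage lockers opened.

5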